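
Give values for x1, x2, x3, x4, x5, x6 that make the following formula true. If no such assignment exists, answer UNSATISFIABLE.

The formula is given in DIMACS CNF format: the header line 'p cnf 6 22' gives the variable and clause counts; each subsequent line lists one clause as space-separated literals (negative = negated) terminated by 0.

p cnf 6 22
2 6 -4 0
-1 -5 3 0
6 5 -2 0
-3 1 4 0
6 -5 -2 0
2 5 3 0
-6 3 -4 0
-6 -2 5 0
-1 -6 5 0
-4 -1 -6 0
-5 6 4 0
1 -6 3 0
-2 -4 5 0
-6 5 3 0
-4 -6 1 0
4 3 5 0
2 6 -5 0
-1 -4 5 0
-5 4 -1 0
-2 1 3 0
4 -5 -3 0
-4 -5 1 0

x1 ↦ True, x2 ↦ False, x3 ↦ True, x4 ↦ False, x5 ↦ False, x6 ↦ False

Try x2 = False.
Try x6 = False.
Unit clause (¬x4) forces x4 = False.
Unit clause (¬x5) forces x5 = False.
Unit clause (x3) forces x3 = True.
Unit clause (x1) forces x1 = True.
All clauses are satisfied.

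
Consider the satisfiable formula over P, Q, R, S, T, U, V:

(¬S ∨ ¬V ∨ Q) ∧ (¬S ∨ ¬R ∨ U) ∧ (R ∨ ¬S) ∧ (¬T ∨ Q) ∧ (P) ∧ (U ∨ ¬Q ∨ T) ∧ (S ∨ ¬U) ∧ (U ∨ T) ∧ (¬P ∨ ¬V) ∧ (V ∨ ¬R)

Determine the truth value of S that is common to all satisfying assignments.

False

Suppose S = True.
Unit clause (R) forces R = True.
Unit clause (U) forces U = True.
Unit clause (P) forces P = True.
Unit clause (¬V) forces V = False.
Now (V) is unsatisfied and unit — conflict.
So every satisfying assignment has S = False.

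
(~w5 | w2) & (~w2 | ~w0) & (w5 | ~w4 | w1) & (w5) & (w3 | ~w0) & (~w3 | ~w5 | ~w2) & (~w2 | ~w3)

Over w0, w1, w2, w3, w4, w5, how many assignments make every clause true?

There are 2^6 = 64 truth assignments over (w0, w1, w2, w3, w4, w5).
Split on w4. With w4 = 1, the clauses containing w4 are satisfied and ~w4 drops from the rest; 2 of the 2^5 = 32 assignments to the other variables satisfy what remains.
With w4 = 0, by the same count on the reduced clause set, 2 assignments work.
(One model: w0=F, w1=F, w2=T, w3=F, w4=F, w5=T.)
Total: 2 + 2 = 4.

4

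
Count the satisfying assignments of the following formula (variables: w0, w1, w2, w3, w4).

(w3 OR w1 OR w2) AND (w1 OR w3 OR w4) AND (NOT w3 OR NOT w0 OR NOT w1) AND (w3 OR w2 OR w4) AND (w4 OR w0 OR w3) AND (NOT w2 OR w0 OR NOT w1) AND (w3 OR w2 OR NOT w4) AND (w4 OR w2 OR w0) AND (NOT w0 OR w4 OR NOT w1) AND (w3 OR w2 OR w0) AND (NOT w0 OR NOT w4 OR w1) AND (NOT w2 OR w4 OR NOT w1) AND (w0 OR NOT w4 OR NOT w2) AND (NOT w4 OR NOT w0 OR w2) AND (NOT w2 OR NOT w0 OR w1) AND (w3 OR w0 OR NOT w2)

There are 2^5 = 32 truth assignments over (w0, w1, w2, w3, w4).
Split on w1. With w1 = true, the clauses containing w1 are satisfied and NOT w1 drops from the rest; 2 of the 2^4 = 16 assignments to the other variables satisfy what remains.
With w1 = false, by the same count on the reduced clause set, 3 assignments work.
Total: 2 + 3 = 5.

5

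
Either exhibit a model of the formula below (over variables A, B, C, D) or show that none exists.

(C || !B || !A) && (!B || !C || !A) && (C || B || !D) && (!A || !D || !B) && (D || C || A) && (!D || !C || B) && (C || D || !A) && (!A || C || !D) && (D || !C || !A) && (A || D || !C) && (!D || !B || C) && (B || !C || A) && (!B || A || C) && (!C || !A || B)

Suppose C = true.
Suppose B = true.
Unit clause (!A) forces A = false.
Unit clause (D) forces D = true.
Every clause now holds.

A: false, B: true, C: true, D: true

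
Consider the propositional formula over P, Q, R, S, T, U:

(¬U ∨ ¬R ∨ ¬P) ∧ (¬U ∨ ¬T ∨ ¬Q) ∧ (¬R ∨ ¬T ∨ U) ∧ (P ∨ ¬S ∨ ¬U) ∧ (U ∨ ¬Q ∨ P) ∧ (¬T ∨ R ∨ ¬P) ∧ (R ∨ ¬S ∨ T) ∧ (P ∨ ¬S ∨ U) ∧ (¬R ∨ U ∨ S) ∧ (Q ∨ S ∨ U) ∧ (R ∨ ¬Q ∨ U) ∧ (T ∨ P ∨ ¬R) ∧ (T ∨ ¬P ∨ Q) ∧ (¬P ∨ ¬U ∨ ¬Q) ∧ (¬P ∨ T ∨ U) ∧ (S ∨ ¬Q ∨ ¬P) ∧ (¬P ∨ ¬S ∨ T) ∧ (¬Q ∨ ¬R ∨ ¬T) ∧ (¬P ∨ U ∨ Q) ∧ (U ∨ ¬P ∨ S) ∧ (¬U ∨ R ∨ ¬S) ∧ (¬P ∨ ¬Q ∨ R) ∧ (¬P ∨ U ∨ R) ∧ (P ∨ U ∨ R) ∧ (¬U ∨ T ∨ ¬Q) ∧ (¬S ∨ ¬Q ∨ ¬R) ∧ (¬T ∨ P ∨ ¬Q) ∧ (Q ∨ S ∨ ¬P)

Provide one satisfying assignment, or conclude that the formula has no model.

P ↦ False,  Q ↦ False,  R ↦ False,  S ↦ False,  T ↦ True,  U ↦ True

Try U = True.
Try R = False.
(¬S) alone gives S = False.
Try T = True.
(¬Q) alone gives Q = False.
(¬P) alone gives P = False.
This assignment satisfies each clause.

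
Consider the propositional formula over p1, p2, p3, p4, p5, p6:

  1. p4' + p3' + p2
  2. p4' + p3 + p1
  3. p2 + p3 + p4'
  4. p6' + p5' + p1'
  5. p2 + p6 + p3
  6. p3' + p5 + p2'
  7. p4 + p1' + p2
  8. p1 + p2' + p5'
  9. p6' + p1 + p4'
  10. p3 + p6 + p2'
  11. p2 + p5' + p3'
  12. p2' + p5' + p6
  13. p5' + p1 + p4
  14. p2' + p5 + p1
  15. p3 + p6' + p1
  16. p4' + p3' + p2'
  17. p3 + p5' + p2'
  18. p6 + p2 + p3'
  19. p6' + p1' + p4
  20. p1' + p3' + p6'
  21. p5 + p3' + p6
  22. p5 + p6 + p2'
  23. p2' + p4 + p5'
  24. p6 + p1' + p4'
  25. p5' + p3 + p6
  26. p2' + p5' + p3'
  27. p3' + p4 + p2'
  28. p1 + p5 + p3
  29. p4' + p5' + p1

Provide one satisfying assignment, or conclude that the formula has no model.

p1: 0,  p2: 0,  p3: 1,  p4: 0,  p5: 0,  p6: 1

Case p4 = 0:
Case p1 = 0:
The clause (p5') is unit, so p5 = 0.
The clause (p2') is unit, so p2 = 0.
The clause (p3) is unit, so p3 = 1.
The clause (p6) is unit, so p6 = 1.
All clauses are satisfied.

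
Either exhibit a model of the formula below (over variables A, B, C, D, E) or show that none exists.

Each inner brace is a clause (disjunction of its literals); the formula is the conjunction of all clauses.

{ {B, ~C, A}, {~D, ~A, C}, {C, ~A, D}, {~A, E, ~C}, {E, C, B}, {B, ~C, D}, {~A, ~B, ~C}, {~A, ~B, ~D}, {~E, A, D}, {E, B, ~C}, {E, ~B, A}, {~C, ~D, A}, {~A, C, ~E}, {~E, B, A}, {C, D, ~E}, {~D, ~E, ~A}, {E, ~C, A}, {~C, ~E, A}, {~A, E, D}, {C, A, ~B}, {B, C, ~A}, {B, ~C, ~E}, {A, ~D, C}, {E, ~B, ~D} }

UNSATISFIABLE

Suppose B = 1.
Suppose A = 0.
Unit clause (E) forces E = 1.
Unit clause (D) forces D = 1.
Unit clause (~C) forces C = 0.
Now (C) is unsatisfied and unit — conflict.
Backtrack on A: now try A = 1.
Unit clause (~C) forces C = 0.
Unit clause (~D) forces D = 0.
Now (D) is unsatisfied and unit — conflict.
Either choice for A ends in contradiction.
Backtrack on B: now try B = 0.
Suppose C = 0.
Unit clause (E) forces E = 1.
Unit clause (~A) forces A = 0.
Now (A) is unsatisfied and unit — conflict.
Backtrack on C: now try C = 1.
Unit clause (A) forces A = 1.
Unit clause (E) forces E = 1.
Now (~E) is unsatisfied and unit — conflict.
Either choice for C ends in contradiction.
Either choice for B ends in contradiction.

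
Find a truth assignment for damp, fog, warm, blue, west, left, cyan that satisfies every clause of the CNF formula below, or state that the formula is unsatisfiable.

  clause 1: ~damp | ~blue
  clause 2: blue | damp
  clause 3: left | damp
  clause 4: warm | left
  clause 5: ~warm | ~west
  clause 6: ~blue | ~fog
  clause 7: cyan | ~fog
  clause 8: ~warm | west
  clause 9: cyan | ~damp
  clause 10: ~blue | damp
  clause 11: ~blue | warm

damp: 1,  fog: 1,  warm: 0,  blue: 0,  west: 0,  left: 1,  cyan: 1

Case damp = 1:
The clause (~blue) is unit, so blue = 0.
The clause (cyan) is unit, so cyan = 1.
Case warm = 0:
The clause (left) is unit, so left = 1.
No clause remains; fog, west are free.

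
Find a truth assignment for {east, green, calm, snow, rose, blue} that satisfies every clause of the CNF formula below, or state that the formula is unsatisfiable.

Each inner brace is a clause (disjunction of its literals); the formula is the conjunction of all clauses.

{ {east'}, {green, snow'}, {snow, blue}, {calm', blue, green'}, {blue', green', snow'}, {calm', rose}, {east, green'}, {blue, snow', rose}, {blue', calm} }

(east') alone gives east = 0.
(green') alone gives green = 0.
(snow') alone gives snow = 0.
(blue) alone gives blue = 1.
(calm) alone gives calm = 1.
(rose) alone gives rose = 1.
This assignment satisfies each clause.

east ↦ 0, green ↦ 0, calm ↦ 1, snow ↦ 0, rose ↦ 1, blue ↦ 1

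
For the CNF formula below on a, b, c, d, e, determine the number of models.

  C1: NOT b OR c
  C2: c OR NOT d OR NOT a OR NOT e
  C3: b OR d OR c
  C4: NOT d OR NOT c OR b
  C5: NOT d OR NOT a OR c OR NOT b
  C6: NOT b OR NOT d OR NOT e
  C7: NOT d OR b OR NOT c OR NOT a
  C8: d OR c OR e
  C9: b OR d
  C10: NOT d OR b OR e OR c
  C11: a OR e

There are 2^5 = 32 truth assignments over (a, b, c, d, e).
Split on e. With e = true, the clauses containing e are satisfied and NOT e drops from the rest; 3 of the 2^4 = 16 assignments to the other variables satisfy what remains.
With e = false, by the same count on the reduced clause set, 2 assignments work.
Total: 3 + 2 = 5.

5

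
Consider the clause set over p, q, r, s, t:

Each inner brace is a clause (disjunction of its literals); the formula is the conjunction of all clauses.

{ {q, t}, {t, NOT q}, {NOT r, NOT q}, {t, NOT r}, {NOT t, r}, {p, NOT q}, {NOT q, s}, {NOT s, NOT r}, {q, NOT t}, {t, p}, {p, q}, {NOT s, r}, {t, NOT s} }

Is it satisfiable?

Try q = true.
(t) alone gives t = true.
(NOT r) alone gives r = false.
But (r) is also a unit clause — contradiction.
Undo q and try q = false.
(t) alone gives t = true.
But (NOT t) is also a unit clause — contradiction.
Neither q = true nor q = false works.
No assignment satisfies every clause.

No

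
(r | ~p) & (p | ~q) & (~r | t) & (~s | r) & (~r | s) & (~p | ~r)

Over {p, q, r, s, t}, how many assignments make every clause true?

There are 2^5 = 32 truth assignments over (p, q, r, s, t).
Split on p. With p = 1, the clauses containing p are satisfied and ~p drops from the rest; 0 of the 2^4 = 16 assignments to the other variables satisfy what remains.
With p = 0, by the same count on the reduced clause set, 3 assignments work.
(One model: p=F, q=F, r=F, s=F, t=F.)
Total: 0 + 3 = 3.

3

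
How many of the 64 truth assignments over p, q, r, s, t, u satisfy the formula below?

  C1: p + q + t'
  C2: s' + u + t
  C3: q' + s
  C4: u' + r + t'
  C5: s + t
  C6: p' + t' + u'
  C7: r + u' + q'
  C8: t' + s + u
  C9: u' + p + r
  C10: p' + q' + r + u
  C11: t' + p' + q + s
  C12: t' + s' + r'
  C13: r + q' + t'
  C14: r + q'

There are 2^6 = 64 truth assignments over (p, q, r, s, t, u).
Split on q. With q = 1, the clauses containing q are satisfied and q' drops from the rest; 2 of the 2^5 = 32 assignments to the other variables satisfy what remains.
With q = 0, by the same count on the reduced clause set, 4 assignments work.
(One model: p=F, q=F, r=T, s=T, t=F, u=T.)
Total: 2 + 4 = 6.

6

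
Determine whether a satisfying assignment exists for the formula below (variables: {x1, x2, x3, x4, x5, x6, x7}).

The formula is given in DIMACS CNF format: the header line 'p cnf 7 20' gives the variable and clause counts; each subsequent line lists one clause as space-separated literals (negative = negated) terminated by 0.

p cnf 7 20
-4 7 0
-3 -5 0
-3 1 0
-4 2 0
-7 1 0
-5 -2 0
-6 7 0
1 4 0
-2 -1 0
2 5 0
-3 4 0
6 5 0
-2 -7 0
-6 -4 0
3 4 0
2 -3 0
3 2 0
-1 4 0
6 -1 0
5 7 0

No, unsatisfiable

Branch on x4: set x4 = False.
From the singleton clause (x1), x1 = True.
Now (¬x1) is unsatisfied and unit — conflict.
So x4 must be the other value — set x4 = True.
From the singleton clause (x7), x7 = True.
From the singleton clause (x2), x2 = True.
Now (¬x2) is unsatisfied and unit — conflict.
Both values of x4 lead to a conflict.
No assignment satisfies every clause.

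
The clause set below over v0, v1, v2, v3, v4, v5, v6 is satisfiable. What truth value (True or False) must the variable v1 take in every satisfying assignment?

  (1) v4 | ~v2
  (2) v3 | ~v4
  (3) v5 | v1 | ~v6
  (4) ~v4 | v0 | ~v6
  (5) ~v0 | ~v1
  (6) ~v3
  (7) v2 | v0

Suppose v1 = 1.
The clause (~v0) is unit, so v0 = 0.
The clause (~v3) is unit, so v3 = 0.
The clause (~v4) is unit, so v4 = 0.
The clause (~v2) is unit, so v2 = 0.
Now (v2) is unsatisfied and unit — conflict.
So every satisfying assignment has v1 = False.

False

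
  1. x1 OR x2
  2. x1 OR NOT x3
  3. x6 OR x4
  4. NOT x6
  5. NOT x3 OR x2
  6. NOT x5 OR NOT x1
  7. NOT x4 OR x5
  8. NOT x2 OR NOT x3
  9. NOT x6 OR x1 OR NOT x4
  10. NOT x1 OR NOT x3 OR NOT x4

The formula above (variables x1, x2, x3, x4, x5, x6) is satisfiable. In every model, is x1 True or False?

Suppose x1 = true.
From the singleton clause (NOT x6), x6 = false.
From the singleton clause (x4), x4 = true.
From the singleton clause (NOT x5), x5 = false.
Now (x5) is unsatisfied and unit — conflict.
So every satisfying assignment has x1 = False.

False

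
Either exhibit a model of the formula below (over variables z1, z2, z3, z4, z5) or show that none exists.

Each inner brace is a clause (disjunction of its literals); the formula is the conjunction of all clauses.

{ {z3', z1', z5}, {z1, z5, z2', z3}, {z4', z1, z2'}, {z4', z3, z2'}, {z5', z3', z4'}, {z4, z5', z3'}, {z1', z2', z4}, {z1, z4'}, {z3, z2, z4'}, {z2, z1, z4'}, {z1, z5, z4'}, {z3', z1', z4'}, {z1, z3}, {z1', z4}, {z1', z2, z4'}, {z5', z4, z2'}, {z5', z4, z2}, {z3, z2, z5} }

Case z1 = 0:
The clause (z4') is unit, so z4 = 0.
The clause (z3) is unit, so z3 = 1.
The clause (z5') is unit, so z5 = 0.
No clause remains; z2 is free.

z1 ↦ 0,  z2 ↦ 1,  z3 ↦ 1,  z4 ↦ 0,  z5 ↦ 0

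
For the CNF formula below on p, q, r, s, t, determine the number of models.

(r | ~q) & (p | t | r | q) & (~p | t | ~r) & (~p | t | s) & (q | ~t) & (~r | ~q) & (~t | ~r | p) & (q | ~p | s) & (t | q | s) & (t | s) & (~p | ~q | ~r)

2

There are 2^5 = 32 truth assignments over (p, q, r, s, t).
Split on q. With q = 1, the clauses containing q are satisfied and ~q drops from the rest; 0 of the 2^4 = 16 assignments to the other variables satisfy what remains.
With q = 0, by the same count on the reduced clause set, 2 assignments work.
(One model: p=F, q=F, r=T, s=T, t=F.)
Total: 0 + 2 = 2.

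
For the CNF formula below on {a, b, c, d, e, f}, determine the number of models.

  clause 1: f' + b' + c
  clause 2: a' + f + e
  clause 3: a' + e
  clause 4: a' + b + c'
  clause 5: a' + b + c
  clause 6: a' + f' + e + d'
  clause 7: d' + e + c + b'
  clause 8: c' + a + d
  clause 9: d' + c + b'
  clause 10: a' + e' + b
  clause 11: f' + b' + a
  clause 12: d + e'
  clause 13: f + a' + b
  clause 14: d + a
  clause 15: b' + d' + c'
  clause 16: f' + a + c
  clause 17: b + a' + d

There are 2^6 = 64 truth assignments over (a, b, c, d, e, f).
Split on f. With f = 1, the clauses containing f are satisfied and f' drops from the rest; 2 of the 2^5 = 32 assignments to the other variables satisfy what remains.
With f = 0, by the same count on the reduced clause set, 4 assignments work.
(One model: a=F, b=F, c=F, d=T, e=F, f=F.)
Total: 2 + 4 = 6.

6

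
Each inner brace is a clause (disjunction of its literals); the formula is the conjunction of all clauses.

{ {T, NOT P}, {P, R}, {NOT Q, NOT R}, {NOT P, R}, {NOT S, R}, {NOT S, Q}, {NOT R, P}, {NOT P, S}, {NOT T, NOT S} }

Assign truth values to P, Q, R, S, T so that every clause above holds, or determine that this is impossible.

UNSATISFIABLE

Case T = true:
The clause (NOT S) is unit, so S = false.
The clause (NOT P) is unit, so P = false.
The clause (R) is unit, so R = true.
But (NOT R) is also a unit clause — contradiction.
So T must be the other value — set T = false.
The clause (NOT P) is unit, so P = false.
The clause (R) is unit, so R = true.
But (NOT R) is also a unit clause — contradiction.
Both values of T lead to a conflict.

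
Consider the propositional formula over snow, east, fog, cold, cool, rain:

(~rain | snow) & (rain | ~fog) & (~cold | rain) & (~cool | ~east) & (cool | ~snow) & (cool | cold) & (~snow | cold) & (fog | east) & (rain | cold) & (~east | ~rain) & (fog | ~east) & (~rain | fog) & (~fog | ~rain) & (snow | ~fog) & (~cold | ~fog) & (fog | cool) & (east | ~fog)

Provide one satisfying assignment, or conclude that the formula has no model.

Suppose rain = 0.
(~fog) alone gives fog = 0.
(~cold) alone gives cold = 0.
That conflicts with the unit clause (cold).
Backtrack on rain: now try rain = 1.
(snow) alone gives snow = 1.
(cool) alone gives cool = 1.
(~east) alone gives east = 0.
(cold) alone gives cold = 1.
(fog) alone gives fog = 1.
That conflicts with the unit clause (~fog).
Both values of rain lead to a conflict.

UNSATISFIABLE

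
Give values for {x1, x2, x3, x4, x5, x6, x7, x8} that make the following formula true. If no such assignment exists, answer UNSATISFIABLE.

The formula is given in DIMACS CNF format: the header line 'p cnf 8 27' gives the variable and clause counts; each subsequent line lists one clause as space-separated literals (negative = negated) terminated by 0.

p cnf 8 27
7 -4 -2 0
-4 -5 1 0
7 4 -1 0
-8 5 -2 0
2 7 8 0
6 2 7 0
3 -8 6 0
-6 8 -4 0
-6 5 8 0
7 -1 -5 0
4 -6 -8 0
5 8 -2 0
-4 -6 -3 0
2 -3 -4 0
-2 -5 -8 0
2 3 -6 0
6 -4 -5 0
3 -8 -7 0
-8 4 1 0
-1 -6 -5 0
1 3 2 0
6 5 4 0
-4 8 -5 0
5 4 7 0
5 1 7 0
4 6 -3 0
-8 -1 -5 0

Suppose x7 = False.
Suppose x4 = False.
The clause (¬x1) is unit, so x1 = False.
The clause (¬x8) is unit, so x8 = False.
The clause (x2) is unit, so x2 = True.
The clause (x5) is unit, so x5 = True.
Suppose x6 = False.
The clause (¬x3) is unit, so x3 = False.
This assignment satisfies each clause.

x1: False; x2: True; x3: False; x4: False; x5: True; x6: False; x7: False; x8: False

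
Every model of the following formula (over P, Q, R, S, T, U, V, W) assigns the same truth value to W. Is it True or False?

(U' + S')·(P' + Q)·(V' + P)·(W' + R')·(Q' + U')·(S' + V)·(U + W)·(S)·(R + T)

Suppose W = 0.
From the singleton clause (U), U = 1.
From the singleton clause (S'), S = 0.
Now (S) is unsatisfied and unit — conflict.
So every satisfying assignment has W = True.

True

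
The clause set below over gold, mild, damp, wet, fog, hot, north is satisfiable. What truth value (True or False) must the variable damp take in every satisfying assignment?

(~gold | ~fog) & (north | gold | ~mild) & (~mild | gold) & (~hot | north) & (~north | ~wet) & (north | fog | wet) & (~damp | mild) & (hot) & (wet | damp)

Suppose damp = 0.
The clause (hot) is unit, so hot = 1.
The clause (north) is unit, so north = 1.
The clause (~wet) is unit, so wet = 0.
Now (wet) is unsatisfied and unit — conflict.
So every satisfying assignment has damp = True.

True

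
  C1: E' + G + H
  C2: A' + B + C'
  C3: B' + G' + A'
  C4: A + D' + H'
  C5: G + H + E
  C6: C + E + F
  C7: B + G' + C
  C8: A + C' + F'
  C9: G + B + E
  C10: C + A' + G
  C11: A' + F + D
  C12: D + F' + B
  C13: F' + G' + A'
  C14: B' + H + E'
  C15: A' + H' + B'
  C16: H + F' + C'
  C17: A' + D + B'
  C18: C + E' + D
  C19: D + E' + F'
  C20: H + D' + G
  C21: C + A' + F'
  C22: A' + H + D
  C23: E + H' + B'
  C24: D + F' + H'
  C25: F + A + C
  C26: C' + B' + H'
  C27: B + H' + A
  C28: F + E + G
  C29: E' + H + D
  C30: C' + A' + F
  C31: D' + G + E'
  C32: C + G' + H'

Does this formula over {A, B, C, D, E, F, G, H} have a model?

Yes, satisfiable

Case E = 0:
Case G = 1:
Case B = 0:
Unit clause (C) forces C = 1.
Unit clause (A') forces A = 0.
Unit clause (F') forces F = 0.
Unit clause (H') forces H = 0.
All clauses hold; D can take either value.
A satisfying assignment: A ↦ 0,  B ↦ 0,  C ↦ 1,  D ↦ 0,  E ↦ 0,  F ↦ 0,  G ↦ 1,  H ↦ 0.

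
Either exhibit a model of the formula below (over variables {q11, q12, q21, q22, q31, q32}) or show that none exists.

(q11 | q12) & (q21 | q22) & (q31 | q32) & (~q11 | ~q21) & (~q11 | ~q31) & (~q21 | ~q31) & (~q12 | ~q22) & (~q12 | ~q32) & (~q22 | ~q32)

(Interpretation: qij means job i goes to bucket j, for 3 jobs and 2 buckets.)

Branch on q11: set q11 = 1.
From the singleton clause (~q21), q21 = 0.
From the singleton clause (q22), q22 = 1.
From the singleton clause (~q31), q31 = 0.
From the singleton clause (q32), q32 = 1.
But (~q32) is also a unit clause — contradiction.
That branch fails; take q11 = 0 instead.
From the singleton clause (q12), q12 = 1.
From the singleton clause (~q22), q22 = 0.
From the singleton clause (q21), q21 = 1.
From the singleton clause (~q31), q31 = 0.
From the singleton clause (q32), q32 = 1.
But (~q32) is also a unit clause — contradiction.
Either choice for q11 ends in contradiction.

UNSATISFIABLE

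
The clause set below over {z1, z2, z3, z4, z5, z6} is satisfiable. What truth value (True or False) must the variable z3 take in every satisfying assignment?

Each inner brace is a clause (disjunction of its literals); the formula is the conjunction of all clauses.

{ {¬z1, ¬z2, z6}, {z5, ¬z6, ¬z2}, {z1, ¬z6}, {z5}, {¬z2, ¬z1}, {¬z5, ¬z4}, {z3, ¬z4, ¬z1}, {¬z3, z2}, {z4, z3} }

Suppose z3 = False.
(z5) alone gives z5 = True.
(¬z4) alone gives z4 = False.
Now (z4) is unsatisfied and unit — conflict.
So every satisfying assignment has z3 = True.

True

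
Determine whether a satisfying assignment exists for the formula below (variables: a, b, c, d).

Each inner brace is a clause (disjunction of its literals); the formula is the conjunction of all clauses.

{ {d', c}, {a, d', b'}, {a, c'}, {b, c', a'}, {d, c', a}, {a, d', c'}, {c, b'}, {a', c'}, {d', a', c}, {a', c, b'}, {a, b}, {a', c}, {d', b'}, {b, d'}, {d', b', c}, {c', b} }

No

Case d = 0:
Case a = 1:
The clause (c') is unit, so c = 0.
That conflicts with the unit clause (c).
Undo a and try a = 0.
The clause (c') is unit, so c = 0.
The clause (b') is unit, so b = 0.
That conflicts with the unit clause (b).
Either choice for a ends in contradiction.
Undo d and try d = 1.
The clause (c) is unit, so c = 1.
The clause (a) is unit, so a = 1.
That conflicts with the unit clause (a').
Either choice for d ends in contradiction.
No assignment satisfies every clause.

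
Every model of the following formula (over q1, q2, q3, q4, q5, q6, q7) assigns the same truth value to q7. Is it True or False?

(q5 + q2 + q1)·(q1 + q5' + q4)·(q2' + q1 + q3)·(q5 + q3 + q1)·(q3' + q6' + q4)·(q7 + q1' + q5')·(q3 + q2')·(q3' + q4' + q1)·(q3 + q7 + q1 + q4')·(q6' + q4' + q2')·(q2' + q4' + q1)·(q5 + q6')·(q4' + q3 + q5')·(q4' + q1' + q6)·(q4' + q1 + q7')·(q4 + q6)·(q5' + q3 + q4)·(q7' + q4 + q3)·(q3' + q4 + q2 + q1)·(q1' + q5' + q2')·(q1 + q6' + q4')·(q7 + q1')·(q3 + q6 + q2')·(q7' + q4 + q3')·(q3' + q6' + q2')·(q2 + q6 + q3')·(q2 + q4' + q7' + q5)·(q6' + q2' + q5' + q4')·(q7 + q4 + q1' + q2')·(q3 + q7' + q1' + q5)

Suppose q7 = 0.
Unit clause (q1') forces q1 = 0.
Case q5 = 1:
Unit clause (q4) forces q4 = 1.
Unit clause (q3') forces q3 = 0.
That conflicts with the unit clause (q3).
So q5 must be the other value — set q5 = 0.
Unit clause (q2) forces q2 = 1.
Unit clause (q3) forces q3 = 1.
Unit clause (q4') forces q4 = 0.
Unit clause (q6') forces q6 = 0.
That conflicts with the unit clause (q6).
Either choice for q5 ends in contradiction.
So every satisfying assignment has q7 = True.

True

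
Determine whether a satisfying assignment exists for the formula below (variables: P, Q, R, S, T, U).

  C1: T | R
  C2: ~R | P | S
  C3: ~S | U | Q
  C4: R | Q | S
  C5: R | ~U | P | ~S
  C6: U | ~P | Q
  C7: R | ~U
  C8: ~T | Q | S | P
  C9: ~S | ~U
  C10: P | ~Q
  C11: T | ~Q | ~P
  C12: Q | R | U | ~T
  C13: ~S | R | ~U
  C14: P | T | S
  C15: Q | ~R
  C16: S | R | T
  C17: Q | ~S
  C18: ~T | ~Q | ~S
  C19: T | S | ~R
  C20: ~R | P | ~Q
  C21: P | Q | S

Yes

Case T = 1:
Case R = 0:
The clause (~U) is unit, so U = 0.
The clause (Q) is unit, so Q = 1.
The clause (P) is unit, so P = 1.
The clause (~S) is unit, so S = 0.
All clauses are satisfied.
A satisfying assignment: P ↦ 1; Q ↦ 1; R ↦ 0; S ↦ 0; T ↦ 1; U ↦ 0.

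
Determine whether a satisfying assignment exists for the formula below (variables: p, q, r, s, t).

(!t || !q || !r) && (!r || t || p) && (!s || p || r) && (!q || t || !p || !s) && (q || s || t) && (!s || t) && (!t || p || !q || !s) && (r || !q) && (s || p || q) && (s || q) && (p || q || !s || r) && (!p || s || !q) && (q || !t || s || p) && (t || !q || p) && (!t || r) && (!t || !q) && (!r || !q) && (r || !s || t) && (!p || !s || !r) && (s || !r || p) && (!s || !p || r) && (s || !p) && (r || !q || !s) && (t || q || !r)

Yes, satisfiable

Branch on s: set s = true.
The clause (t) is unit, so t = true.
The clause (r) is unit, so r = true.
The clause (!q) is unit, so q = false.
The clause (!p) is unit, so p = false.
Every clause now holds.
A satisfying assignment: p: false,  q: false,  r: true,  s: true,  t: true.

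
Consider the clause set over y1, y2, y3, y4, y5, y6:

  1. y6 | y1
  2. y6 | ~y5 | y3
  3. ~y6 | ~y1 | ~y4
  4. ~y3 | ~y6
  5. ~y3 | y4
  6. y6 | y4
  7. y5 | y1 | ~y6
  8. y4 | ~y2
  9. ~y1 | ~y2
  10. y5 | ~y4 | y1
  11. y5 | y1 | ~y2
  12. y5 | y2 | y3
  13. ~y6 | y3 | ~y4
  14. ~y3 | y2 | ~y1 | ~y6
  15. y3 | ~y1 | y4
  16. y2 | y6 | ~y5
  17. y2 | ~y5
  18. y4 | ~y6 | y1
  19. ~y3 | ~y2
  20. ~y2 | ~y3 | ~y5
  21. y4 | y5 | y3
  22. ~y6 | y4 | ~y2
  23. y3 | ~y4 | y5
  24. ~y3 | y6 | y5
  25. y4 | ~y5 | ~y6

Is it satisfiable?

No, unsatisfiable

Try y6 = 1.
Unit clause (~y3) forces y3 = 0.
Unit clause (~y4) forces y4 = 0.
Unit clause (~y2) forces y2 = 0.
Unit clause (y5) forces y5 = 1.
That conflicts with the unit clause (~y5).
So y6 must be the other value — set y6 = 0.
Unit clause (y1) forces y1 = 1.
Unit clause (y4) forces y4 = 1.
Unit clause (~y2) forces y2 = 0.
Unit clause (~y5) forces y5 = 0.
Unit clause (y3) forces y3 = 1.
That conflicts with the unit clause (~y3).
Neither y6 = 1 nor y6 = 0 works.
No assignment satisfies every clause.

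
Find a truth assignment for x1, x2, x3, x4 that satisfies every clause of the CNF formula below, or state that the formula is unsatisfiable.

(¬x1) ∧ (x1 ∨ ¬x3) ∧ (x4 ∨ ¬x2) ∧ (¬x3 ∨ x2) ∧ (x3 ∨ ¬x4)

x1=False,  x2=False,  x3=False,  x4=False

Unit clause (¬x1) forces x1 = False.
Unit clause (¬x3) forces x3 = False.
Unit clause (¬x4) forces x4 = False.
Unit clause (¬x2) forces x2 = False.
All clauses are satisfied.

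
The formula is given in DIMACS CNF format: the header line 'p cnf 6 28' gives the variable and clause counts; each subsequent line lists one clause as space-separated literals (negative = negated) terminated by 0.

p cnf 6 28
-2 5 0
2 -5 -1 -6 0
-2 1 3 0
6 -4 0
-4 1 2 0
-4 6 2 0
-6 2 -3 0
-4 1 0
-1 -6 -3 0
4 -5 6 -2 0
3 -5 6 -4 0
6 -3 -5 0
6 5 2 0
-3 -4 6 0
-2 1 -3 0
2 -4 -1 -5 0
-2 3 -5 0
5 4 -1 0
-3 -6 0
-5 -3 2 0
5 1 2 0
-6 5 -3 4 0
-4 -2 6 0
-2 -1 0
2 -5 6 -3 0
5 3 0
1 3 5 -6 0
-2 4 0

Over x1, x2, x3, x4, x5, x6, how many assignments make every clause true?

There are 2^6 = 64 truth assignments over (x1, x2, x3, x4, x5, x6).
Split on x2. With x2 = True, the clauses containing x2 are satisfied and ¬x2 drops from the rest; 0 of the 2^5 = 32 assignments to the other variables satisfy what remains.
With x2 = False, by the same count on the reduced clause set, 3 assignments work.
(One model: x1=F, x2=F, x3=F, x4=F, x5=T, x6=F.)
Total: 0 + 3 = 3.

3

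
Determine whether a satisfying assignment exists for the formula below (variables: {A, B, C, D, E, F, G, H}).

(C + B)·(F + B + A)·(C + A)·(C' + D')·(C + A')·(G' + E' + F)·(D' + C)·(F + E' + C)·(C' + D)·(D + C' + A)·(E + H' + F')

Unsatisfiable

Suppose C = 1.
The clause (D') is unit, so D = 0.
But (D) is also a unit clause — contradiction.
So C must be the other value — set C = 0.
The clause (B) is unit, so B = 1.
The clause (A) is unit, so A = 1.
But (A') is also a unit clause — contradiction.
Neither C = 1 nor C = 0 works.
No assignment satisfies every clause.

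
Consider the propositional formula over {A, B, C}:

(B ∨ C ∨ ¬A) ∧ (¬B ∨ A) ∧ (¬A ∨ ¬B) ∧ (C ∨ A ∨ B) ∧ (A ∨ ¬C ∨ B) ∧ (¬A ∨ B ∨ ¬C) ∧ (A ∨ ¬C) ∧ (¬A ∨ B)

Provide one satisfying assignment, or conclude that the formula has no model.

UNSATISFIABLE

Case B = False:
(¬A) alone gives A = False.
(C) alone gives C = True.
Now (¬C) is unsatisfied and unit — conflict.
That branch fails; take B = True instead.
(A) alone gives A = True.
Now (¬A) is unsatisfied and unit — conflict.
Neither B = True nor B = False works.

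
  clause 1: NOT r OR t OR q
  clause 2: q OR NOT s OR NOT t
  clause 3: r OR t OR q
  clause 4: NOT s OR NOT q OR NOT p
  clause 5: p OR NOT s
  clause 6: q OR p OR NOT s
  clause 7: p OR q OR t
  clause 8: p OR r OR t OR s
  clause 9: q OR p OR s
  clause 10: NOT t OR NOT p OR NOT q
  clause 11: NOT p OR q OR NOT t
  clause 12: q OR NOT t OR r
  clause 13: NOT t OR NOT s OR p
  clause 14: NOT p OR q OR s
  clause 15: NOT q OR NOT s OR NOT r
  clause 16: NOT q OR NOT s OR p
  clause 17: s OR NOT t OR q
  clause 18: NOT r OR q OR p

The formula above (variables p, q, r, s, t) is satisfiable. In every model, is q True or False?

True

Suppose q = false.
Branch on r: set r = false.
The clause (t) is unit, so t = true.
Now (NOT t) is unsatisfied and unit — conflict.
Undo r and try r = true.
The clause (t) is unit, so t = true.
The clause (NOT s) is unit, so s = false.
Now (s) is unsatisfied and unit — conflict.
Either choice for r ends in contradiction.
So every satisfying assignment has q = True.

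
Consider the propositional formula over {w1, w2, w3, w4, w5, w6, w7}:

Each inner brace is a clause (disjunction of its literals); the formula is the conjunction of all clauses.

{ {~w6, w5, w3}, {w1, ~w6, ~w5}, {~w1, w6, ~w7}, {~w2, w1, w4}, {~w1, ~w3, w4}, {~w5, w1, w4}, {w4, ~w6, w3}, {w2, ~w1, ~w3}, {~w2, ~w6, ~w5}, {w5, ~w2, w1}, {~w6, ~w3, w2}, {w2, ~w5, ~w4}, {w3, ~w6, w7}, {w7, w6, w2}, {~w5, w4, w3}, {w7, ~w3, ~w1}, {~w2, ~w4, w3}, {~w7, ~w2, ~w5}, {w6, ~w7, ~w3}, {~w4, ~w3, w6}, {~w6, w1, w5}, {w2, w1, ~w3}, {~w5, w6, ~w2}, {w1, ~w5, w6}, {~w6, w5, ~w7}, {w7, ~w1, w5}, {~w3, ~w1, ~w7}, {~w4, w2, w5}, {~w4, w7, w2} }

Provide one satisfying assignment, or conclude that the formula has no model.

w1 ↦ 0; w2 ↦ 0; w3 ↦ 0; w4 ↦ 0; w5 ↦ 0; w6 ↦ 0; w7 ↦ 1

Suppose w6 = 0.
Suppose w1 = 0.
Unit clause (~w5) forces w5 = 0.
Unit clause (~w2) forces w2 = 0.
Unit clause (w7) forces w7 = 1.
Unit clause (~w3) forces w3 = 0.
Unit clause (~w4) forces w4 = 0.
This assignment satisfies each clause.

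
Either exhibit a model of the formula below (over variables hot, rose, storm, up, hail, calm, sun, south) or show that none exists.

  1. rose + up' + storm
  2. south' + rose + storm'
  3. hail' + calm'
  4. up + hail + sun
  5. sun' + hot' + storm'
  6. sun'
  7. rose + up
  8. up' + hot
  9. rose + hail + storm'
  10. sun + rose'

hot ↦ 1, rose ↦ 0, storm ↦ 1, up ↦ 1, hail ↦ 1, calm ↦ 0, sun ↦ 0, south ↦ 0

Unit clause (sun') forces sun = 0.
Unit clause (rose') forces rose = 0.
Unit clause (up) forces up = 1.
Unit clause (storm) forces storm = 1.
Unit clause (south') forces south = 0.
Unit clause (hot) forces hot = 1.
Unit clause (hail) forces hail = 1.
Unit clause (calm') forces calm = 0.
This assignment satisfies each clause.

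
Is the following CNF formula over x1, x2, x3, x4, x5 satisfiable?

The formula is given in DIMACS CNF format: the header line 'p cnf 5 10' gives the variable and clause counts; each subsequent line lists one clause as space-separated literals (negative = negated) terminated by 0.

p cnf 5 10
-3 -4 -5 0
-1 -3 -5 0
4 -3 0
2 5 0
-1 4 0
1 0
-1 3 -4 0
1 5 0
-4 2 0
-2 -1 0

(x1) alone gives x1 = True.
(x4) alone gives x4 = True.
(x3) alone gives x3 = True.
(¬x5) alone gives x5 = False.
(x2) alone gives x2 = True.
That conflicts with the unit clause (¬x2).
No assignment satisfies every clause.

Unsatisfiable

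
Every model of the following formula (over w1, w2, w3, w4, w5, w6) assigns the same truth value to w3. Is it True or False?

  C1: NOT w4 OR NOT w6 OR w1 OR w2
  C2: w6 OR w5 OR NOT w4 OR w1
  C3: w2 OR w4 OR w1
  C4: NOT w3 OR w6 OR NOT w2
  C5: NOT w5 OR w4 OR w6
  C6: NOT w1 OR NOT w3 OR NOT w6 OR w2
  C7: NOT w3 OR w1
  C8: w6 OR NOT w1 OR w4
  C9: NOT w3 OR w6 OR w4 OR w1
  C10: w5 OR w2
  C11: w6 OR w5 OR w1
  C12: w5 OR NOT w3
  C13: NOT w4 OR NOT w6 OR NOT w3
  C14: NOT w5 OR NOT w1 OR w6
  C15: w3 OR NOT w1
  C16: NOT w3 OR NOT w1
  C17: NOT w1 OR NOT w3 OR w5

False

Suppose w3 = true.
(w1) alone gives w1 = true.
But (NOT w1) is also a unit clause — contradiction.
So every satisfying assignment has w3 = False.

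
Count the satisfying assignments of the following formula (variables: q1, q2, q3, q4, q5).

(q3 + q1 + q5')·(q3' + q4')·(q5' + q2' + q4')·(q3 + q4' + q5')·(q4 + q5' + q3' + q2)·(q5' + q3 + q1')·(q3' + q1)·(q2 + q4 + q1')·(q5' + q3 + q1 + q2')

9

There are 2^5 = 32 truth assignments over (q1, q2, q3, q4, q5).
Split on q1. With q1 = 1, the clauses containing q1 are satisfied and q1' drops from the rest; 5 of the 2^4 = 16 assignments to the other variables satisfy what remains.
With q1 = 0, by the same count on the reduced clause set, 4 assignments work.
Total: 5 + 4 = 9.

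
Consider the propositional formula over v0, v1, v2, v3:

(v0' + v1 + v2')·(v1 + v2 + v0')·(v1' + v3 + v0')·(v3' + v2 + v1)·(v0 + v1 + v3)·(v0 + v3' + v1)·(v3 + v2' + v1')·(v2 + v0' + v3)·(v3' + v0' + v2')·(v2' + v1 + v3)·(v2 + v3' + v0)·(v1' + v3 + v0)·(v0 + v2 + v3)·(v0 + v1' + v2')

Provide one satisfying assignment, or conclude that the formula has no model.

v0: 1, v1: 1, v2: 0, v3: 1

Case v0 = 1:
Case v1 = 1:
(v3) alone gives v3 = 1.
(v2') alone gives v2 = 0.
This assignment satisfies each clause.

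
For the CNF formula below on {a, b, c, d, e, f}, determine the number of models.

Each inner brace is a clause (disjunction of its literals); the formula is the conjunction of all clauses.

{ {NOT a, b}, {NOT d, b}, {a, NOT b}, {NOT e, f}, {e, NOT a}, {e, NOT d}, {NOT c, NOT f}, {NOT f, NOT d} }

There are 2^6 = 64 truth assignments over (a, b, c, d, e, f).
Split on a. With a = true, the clauses containing a are satisfied and NOT a drops from the rest; 1 of the 2^5 = 32 assignments to the other variables satisfy what remains.
With a = false, by the same count on the reduced clause set, 4 assignments work.
(One model: a=F, b=F, c=F, d=F, e=F, f=F.)
Total: 1 + 4 = 5.

5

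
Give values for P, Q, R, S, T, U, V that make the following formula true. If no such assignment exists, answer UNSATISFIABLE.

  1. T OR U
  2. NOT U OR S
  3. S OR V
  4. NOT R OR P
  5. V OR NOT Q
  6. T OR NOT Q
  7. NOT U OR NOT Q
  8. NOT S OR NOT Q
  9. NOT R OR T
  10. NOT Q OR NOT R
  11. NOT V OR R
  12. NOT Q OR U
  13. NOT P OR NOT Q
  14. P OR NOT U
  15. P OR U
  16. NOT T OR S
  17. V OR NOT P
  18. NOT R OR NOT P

UNSATISFIABLE

Try T = true.
(S) alone gives S = true.
(NOT Q) alone gives Q = false.
Try R = false.
(NOT V) alone gives V = false.
(NOT P) alone gives P = false.
(NOT U) alone gives U = false.
Now (U) is unsatisfied and unit — conflict.
Undo R and try R = true.
(P) alone gives P = true.
Now (NOT P) is unsatisfied and unit — conflict.
Both values of R lead to a conflict.
Undo T and try T = false.
(U) alone gives U = true.
(S) alone gives S = true.
(NOT Q) alone gives Q = false.
(NOT R) alone gives R = false.
(NOT V) alone gives V = false.
(P) alone gives P = true.
Now (NOT P) is unsatisfied and unit — conflict.
Both values of T lead to a conflict.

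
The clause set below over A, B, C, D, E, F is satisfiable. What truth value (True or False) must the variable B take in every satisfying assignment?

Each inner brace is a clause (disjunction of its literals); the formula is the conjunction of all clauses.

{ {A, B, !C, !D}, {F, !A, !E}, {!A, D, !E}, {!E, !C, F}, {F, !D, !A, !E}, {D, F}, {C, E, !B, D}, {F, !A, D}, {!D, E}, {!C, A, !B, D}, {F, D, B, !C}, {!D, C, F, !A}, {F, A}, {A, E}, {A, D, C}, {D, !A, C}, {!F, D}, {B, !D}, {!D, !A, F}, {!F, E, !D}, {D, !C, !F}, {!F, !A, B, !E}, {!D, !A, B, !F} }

Suppose B = false.
(!D) alone gives D = false.
(F) alone gives F = true.
That conflicts with the unit clause (!F).
So every satisfying assignment has B = True.

True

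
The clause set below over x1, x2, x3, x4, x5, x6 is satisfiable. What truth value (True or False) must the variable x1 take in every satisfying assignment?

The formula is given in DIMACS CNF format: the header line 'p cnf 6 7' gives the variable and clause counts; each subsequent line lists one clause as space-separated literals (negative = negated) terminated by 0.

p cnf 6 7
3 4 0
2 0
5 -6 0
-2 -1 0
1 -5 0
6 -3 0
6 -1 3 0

False

Suppose x1 = True.
Unit clause (x2) forces x2 = True.
Now (¬x2) is unsatisfied and unit — conflict.
So every satisfying assignment has x1 = False.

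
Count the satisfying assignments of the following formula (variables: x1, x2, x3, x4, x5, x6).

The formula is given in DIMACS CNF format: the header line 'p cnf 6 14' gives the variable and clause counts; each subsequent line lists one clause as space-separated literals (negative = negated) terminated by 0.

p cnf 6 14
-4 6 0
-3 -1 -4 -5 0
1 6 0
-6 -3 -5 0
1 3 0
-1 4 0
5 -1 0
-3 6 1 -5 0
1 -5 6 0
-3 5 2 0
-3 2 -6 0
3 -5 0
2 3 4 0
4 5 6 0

There are 2^6 = 64 truth assignments over (x1, x2, x3, x4, x5, x6).
Split on x3. With x3 = True, the clauses containing x3 are satisfied and ¬x3 drops from the rest; 2 of the 2^5 = 32 assignments to the other variables satisfy what remains.
With x3 = False, by the same count on the reduced clause set, 0 assignments work.
(One model: x1=F, x2=T, x3=T, x4=F, x5=F, x6=T.)
Total: 2 + 0 = 2.

2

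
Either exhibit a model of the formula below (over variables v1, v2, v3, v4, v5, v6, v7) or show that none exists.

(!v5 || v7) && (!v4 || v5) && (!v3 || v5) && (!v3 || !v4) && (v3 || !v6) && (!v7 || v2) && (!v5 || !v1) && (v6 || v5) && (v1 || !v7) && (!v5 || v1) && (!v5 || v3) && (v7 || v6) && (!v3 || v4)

UNSATISFIABLE

Case v5 = false:
From the singleton clause (!v4), v4 = false.
From the singleton clause (!v3), v3 = false.
From the singleton clause (!v6), v6 = false.
But (v6) is also a unit clause — contradiction.
Backtrack on v5: now try v5 = true.
From the singleton clause (v7), v7 = true.
From the singleton clause (v2), v2 = true.
From the singleton clause (!v1), v1 = false.
But (v1) is also a unit clause — contradiction.
Either choice for v5 ends in contradiction.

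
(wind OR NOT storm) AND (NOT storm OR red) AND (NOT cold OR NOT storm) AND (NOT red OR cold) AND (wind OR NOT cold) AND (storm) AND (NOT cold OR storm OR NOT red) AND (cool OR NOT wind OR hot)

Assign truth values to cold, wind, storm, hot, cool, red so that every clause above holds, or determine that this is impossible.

Unit clause (storm) forces storm = true.
Unit clause (wind) forces wind = true.
Unit clause (red) forces red = true.
Unit clause (NOT cold) forces cold = false.
That conflicts with the unit clause (cold).

UNSATISFIABLE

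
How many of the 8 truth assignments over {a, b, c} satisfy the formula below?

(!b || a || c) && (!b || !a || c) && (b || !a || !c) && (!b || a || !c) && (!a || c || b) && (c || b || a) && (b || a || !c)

1

There are 2^3 = 8 truth assignments over (a, b, c).
Split on c. With c = true, the clauses containing c are satisfied and !c drops from the rest; 1 of the 2^2 = 4 assignments to the other variables satisfy what remains.
With c = false, by the same count on the reduced clause set, 0 assignments work.
Total: 1 + 0 = 1.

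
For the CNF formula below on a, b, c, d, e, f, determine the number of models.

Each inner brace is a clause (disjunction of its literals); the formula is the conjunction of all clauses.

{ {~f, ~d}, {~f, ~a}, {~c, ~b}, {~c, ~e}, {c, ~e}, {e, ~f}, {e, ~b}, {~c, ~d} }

There are 2^6 = 64 truth assignments over (a, b, c, d, e, f).
Split on d. With d = 1, the clauses containing d are satisfied and ~d drops from the rest; 2 of the 2^5 = 32 assignments to the other variables satisfy what remains.
With d = 0, by the same count on the reduced clause set, 4 assignments work.
(One model: a=F, b=F, c=F, d=F, e=F, f=F.)
Total: 2 + 4 = 6.

6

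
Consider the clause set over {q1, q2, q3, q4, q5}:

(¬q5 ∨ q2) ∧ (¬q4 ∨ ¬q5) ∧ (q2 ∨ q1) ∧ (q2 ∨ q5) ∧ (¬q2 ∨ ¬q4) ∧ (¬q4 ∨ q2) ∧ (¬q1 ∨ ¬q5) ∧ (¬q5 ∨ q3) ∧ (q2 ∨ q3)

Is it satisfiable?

Branch on q5: set q5 = True.
From the singleton clause (q2), q2 = True.
From the singleton clause (¬q4), q4 = False.
From the singleton clause (¬q1), q1 = False.
From the singleton clause (q3), q3 = True.
This assignment satisfies each clause.
A satisfying assignment: q1: False,  q2: True,  q3: True,  q4: False,  q5: True.

Yes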